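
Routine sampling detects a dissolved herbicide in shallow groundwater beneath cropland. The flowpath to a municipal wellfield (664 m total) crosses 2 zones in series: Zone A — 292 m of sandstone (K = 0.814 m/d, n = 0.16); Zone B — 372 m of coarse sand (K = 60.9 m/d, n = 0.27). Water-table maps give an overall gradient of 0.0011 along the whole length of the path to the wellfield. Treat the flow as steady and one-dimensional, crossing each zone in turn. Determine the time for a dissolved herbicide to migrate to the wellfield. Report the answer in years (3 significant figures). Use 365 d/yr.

Steady 1-D flow in series ⇒ the Darcy flux q is identical in every zone and the zone head losses add (resistances L/K in series).
Σ(L/K) = 292/0.814 + 372/60.9 = 358.7 + 6.108 = 364.8 d
K_eq = L_total / Σ(L/K) = 664 / 364.8 = 1.820 m/d
q = K_eq · i = 1.820 × 0.0011 = 0.002002 m/d (same in every zone)
Zone A: v = q/n = 0.002002/0.16 = 0.01251 m/d → t_A = 292/0.01251 = 23340 d
Zone B: v = q/n = 0.002002/0.27 = 0.007415 m/d → t_B = 372/0.007415 = 50170 d
Total t = 23340 + 50170 = 73510 d
   = 73510 / 365 = 201 yr

201 years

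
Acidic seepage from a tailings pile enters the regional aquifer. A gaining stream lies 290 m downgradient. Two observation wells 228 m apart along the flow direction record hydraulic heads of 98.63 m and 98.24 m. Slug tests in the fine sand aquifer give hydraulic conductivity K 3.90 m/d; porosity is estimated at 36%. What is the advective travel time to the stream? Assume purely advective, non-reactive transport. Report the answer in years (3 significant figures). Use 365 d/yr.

42.9 years

Hydraulic gradient i = (98.63 − 98.24) / 228 = 0.39 / 228 = 0.001711
q = Ki = 3.90 × 0.001711 = 0.006671 m/d
v_s = q/n_e = 0.006671/0.36 = 0.01853 m/d
t = L / v = 290 / 0.01853 = 15650 d
   = 15650 / 365 = 42.9 yr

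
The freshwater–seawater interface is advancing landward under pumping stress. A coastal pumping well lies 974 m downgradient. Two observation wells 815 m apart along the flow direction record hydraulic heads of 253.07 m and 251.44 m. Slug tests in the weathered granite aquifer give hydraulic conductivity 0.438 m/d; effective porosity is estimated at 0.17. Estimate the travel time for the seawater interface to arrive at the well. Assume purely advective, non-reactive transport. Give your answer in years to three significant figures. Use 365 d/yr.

518 years

Hydraulic gradient i = (253.07 − 251.44) / 815 = 1.63 / 815 = 0.002000
Specific discharge q = 0.438 × 0.002000 = 8.760e-4 m/d
Seepage velocity v = q / n = 8.760e-4 / 0.17 = 0.005153 m/d
t = L / v = 974 / 0.005153 = 189000 d
   = 189000 / 365 = 518 yr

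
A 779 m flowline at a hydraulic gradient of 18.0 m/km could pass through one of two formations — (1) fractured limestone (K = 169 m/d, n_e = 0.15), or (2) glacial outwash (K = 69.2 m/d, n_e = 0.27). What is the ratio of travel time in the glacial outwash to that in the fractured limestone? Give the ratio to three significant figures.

4.40

Unit 1 (fractured limestone): v = 169×0.018/0.15 = 20.28 m/d, t = 779/20.28 = 38.41 d
Unit 2 (glacial outwash): v = 69.2×0.018/0.27 = 4.613 m/d, t = 779/4.613 = 168.9 d
t(glacial outwash) / t(fractured limestone) = 168.9/38.41 = 4.40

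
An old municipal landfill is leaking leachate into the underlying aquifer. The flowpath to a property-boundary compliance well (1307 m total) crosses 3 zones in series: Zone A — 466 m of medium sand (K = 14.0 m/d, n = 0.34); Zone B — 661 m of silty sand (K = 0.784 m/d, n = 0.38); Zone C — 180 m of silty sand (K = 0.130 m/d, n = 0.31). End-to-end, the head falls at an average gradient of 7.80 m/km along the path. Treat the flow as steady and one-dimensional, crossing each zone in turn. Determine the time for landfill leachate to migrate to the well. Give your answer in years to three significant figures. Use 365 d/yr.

For zones in series the flux q is common to all zones; the equivalent conductivity is the harmonic (thickness-weighted) mean, K_eq = L_total / Σ(L_j/K_j).
Σ(L/K) = 466/14.0 + 661/0.784 + 180/0.130 = 33.29 + 843.1 + 1385 = 2261 d
K_eq = L_total / Σ(L/K) = 1307 / 2261 = 0.5781 m/d
q = K_eq · i = 0.5781 × 0.0078 = 0.004509 m/d (same in every zone)
Zone A: v = q/n = 0.004509/0.34 = 0.01326 m/d → t_A = 466/0.01326 = 35140 d
Zone B: v = q/n = 0.004509/0.38 = 0.01187 m/d → t_B = 661/0.01187 = 55710 d
Zone C: v = q/n = 0.004509/0.31 = 0.01454 m/d → t_C = 180/0.01454 = 12380 d
Total t = 35140 + 55710 + 12380 = 103200 d
   = 103200 / 365 = 283 yr

283 years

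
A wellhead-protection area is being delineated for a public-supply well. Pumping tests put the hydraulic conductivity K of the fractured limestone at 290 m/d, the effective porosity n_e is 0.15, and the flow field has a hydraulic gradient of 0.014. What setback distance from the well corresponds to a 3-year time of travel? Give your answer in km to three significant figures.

q = Ki = 290 × 0.014 = 4.060 m/d
Average linear velocity = 4.060 / 0.15 = 27.07 m/d
T = 3 yr × 365 = 1095 d
L = v × T = 27.07 × 1095 = 29640 m
   = 29.6 km

29.6 km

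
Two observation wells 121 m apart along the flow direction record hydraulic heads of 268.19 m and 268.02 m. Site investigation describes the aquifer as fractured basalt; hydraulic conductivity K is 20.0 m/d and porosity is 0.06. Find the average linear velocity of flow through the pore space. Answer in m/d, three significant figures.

0.468 m/d

Hydraulic gradient i = (268.19 − 268.02) / 121 = 0.17 / 121 = 0.001405
Darcy flux q = K·i = 20.0 × 0.001405 = 0.02810 m/d
v_s = q/n_e = 0.02810/0.06 = 0.4683 m/d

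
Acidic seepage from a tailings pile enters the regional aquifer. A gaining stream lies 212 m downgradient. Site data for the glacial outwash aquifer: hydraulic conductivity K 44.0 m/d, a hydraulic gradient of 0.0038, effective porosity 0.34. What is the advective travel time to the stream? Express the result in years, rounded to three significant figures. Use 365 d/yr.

1.18 years

Specific discharge q = 44.0 × 0.0038 = 0.1672 m/d
v = Ki/n = 44.0·0.0038/0.34 = 0.4918 m/d
t = L / v = 212 / 0.4918 = 431.1 d
   = 431.1 / 365 = 1.18 yr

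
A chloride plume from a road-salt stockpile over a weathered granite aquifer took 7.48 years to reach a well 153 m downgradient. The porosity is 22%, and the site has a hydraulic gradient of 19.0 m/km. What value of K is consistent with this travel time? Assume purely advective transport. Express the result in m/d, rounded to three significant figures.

t = 7.48 years = 2730 d
v = L / t = 153 / 2730 = 0.05604 m/d
K = v · n / i = 0.05604 × 0.22 / 0.019 = 0.649 m/d

0.649 m/d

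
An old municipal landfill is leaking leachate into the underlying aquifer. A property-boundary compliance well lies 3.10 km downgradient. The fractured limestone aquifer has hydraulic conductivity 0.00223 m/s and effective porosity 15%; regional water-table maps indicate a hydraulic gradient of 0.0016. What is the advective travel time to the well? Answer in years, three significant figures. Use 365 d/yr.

K = 0.00223 m/s × 86400 s/d = 192.7 m/d
Darcy flux q = K·i = 192.7 × 0.0016 = 0.3083 m/d
Average linear velocity = 0.3083 / 0.15 = 2.055 m/d
L = 3.10 km = 3100 m
t = L / v = 3100 / 2.055 = 1508 d
   = 1508 / 365 = 4.13 yr

4.13 years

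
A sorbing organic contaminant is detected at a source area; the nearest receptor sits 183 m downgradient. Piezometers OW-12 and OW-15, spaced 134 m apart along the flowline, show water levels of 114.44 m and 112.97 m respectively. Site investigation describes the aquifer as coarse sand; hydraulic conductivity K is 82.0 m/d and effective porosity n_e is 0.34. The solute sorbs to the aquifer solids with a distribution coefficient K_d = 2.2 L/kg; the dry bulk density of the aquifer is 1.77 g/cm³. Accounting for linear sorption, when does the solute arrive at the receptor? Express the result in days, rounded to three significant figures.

Hydraulic gradient i = (114.44 − 112.97) / 134 = 1.47 / 134 = 0.01097
Specific discharge q = 82.0 × 0.01097 = 0.8996 m/d
Average linear velocity = 0.8996 / 0.34 = 2.646 m/d
Retardation R = 1 + ρ_b·K_d/n = 1 + 1.77×2.2/0.34 = 12.45
Contaminant velocity v_c = v/R = 2.646/12.45 = 0.2125 m/d
t = L/v_c = 183/0.2125 = 861.3 d

861 days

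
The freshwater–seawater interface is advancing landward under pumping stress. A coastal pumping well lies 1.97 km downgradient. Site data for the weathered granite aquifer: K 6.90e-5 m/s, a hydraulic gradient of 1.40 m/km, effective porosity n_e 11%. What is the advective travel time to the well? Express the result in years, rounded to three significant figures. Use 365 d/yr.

K = 6.90e-5 m/s × 86400 s/d = 5.962 m/d
q = Ki = 5.962 × 0.0014 = 0.008346 m/d
Seepage velocity v = q / n = 0.008346 / 0.11 = 0.07587 m/d
L = 1.97 km = 1970 m
t = L / v = 1970 / 0.07587 = 25960 d
   = 25960 / 365 = 71.1 yr

71.1 years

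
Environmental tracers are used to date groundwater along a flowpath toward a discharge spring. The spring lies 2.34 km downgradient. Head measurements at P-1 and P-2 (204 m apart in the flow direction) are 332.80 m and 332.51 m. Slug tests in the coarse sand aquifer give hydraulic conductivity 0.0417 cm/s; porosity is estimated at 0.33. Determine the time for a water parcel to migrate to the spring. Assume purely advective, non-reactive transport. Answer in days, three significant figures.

Hydraulic gradient i = (332.80 − 332.51) / 204 = 0.29 / 204 = 0.001422
K = 0.0417 cm/s × 864 = 36.03 m/d
Specific discharge q = 36.03 × 0.001422 = 0.05122 m/d
Seepage velocity v = q / n = 0.05122 / 0.33 = 0.1552 m/d
L = 2.34 km = 2340 m
t = L / v = 2340 / 0.1552 = 15080 d

15100 days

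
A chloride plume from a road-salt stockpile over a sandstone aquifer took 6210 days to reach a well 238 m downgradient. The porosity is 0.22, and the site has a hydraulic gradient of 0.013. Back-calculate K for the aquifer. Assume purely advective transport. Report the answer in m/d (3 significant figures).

0.649 m/d

v = L / t = 238 / 6210 = 0.03833 m/d
K = v · n / i = 0.03833 × 0.22 / 0.013 = 0.649 m/d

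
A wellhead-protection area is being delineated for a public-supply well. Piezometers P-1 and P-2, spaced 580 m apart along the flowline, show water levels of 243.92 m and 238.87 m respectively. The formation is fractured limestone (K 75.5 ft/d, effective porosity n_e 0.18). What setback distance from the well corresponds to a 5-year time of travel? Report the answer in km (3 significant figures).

2.03 km

Hydraulic gradient i = (243.92 − 238.87) / 580 = 5.05 / 580 = 0.008707
K = 75.5 ft/d × 0.3048 = 23.01 m/d
Darcy flux q = K·i = 23.01 × 0.008707 = 0.2004 m/d
Average linear velocity = 0.2004 / 0.18 = 1.113 m/d
T = 5 yr × 365 = 1825 d
L = v × T = 1.113 × 1825 = 2031 m
   = 2.03 km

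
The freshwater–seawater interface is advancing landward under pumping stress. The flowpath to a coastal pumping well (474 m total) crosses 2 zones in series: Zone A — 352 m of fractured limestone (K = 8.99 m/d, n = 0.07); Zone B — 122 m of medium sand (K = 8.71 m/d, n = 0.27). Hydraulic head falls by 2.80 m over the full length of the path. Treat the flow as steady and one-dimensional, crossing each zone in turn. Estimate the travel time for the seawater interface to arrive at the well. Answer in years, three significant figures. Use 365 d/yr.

3.00 years

Steady 1-D flow in series ⇒ the Darcy flux q is identical in every zone and the zone head losses add (resistances L/K in series).
Σ(L/K) = 352/8.99 + 122/8.71 = 39.15 + 14.01 = 53.16 d
q = ΔH / Σ(L/K) = 2.80 / 53.16 = 0.05267 m/d (same in every zone)
Zone A: v = q/n = 0.05267/0.07 = 0.7524 m/d → t_A = 352/0.7524 = 467.8 d
Zone B: v = q/n = 0.05267/0.27 = 0.1951 m/d → t_B = 122/0.1951 = 625.4 d
Total t = 467.8 + 625.4 = 1093 d
   = 1093 / 365 = 3.00 yr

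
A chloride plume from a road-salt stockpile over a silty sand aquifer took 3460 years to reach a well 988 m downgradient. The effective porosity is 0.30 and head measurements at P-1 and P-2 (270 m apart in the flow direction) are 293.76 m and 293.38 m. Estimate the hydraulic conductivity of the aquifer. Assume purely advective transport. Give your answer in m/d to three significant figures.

0.167 m/d

Hydraulic gradient i = (293.76 − 293.38) / 270 = 0.38 / 270 = 0.001407
t = 3460 years = 1.263e6 d
v = L / t = 988 / 1.263e6 = 7.823e-4 m/d
K = v · n / i = 7.823e-4 × 0.30 / 0.001407 = 0.167 m/d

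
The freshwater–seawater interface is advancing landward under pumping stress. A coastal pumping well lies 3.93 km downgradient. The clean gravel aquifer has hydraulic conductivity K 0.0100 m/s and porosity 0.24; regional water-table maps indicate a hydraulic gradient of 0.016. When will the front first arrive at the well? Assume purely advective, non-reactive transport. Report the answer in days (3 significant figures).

K = 0.0100 m/s × 86400 s/d = 864.0 m/d
Specific discharge q = 864.0 × 0.016 = 13.82 m/d
Seepage velocity v = q / n = 13.82 / 0.24 = 57.60 m/d
L = 3.93 km = 3930 m
t = L / v = 3930 / 57.60 = 68.23 d

68.2 days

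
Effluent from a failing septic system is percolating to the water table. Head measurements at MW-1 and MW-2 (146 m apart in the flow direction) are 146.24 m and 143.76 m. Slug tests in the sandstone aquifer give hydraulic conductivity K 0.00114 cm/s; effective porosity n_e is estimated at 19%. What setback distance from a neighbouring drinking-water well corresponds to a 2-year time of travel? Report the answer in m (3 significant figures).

Hydraulic gradient i = (146.24 − 143.76) / 146 = 2.48 / 146 = 0.01699
K = 0.00114 cm/s × 864 = 0.9850 m/d
Darcy flux q = K·i = 0.9850 × 0.01699 = 0.01673 m/d
Seepage velocity v = q / n = 0.01673 / 0.19 = 0.08806 m/d
T = 2 yr × 365 = 730 d
L = v × T = 0.08806 × 730 = 64.28 m

64.3 m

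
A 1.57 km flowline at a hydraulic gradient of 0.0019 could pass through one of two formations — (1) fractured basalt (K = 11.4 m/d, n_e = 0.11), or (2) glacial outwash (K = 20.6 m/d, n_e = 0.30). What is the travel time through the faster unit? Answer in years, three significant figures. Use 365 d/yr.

Unit 1 (fractured basalt): v = 11.4×0.0019/0.11 = 0.1969 m/d, t = 1570/0.1969 = 7973 d
Unit 2 (glacial outwash): v = 20.6×0.0019/0.30 = 0.1305 m/d, t = 1570/0.1305 = 12030 d
Faster: 7973 d / 365 = 21.8 yr

21.8 years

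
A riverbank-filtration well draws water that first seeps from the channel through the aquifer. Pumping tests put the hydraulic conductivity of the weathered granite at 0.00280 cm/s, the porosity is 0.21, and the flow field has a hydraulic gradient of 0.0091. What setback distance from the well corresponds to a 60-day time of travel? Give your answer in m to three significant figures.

K = 0.00280 cm/s × 864 = 2.419 m/d
q = Ki = 2.419 × 0.0091 = 0.02201 m/d
v_s = q/n_e = 0.02201/0.21 = 0.1048 m/d
L = v × T = 0.1048 × 60 = 6.290 m

6.29 m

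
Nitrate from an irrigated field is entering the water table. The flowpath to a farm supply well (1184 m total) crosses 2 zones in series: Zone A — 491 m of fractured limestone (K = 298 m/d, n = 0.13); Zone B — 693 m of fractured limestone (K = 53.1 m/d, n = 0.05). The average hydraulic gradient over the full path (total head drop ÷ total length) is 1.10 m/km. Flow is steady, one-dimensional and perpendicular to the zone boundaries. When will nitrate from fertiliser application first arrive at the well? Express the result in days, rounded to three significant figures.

Continuity: the same q passes through each zone, so ΔH = q·Σ(L_j/K_j) — the zones act as resistances in series.
Σ(L/K) = 491/298 + 693/53.1 = 1.648 + 13.05 = 14.70 d
K_eq = L_total / Σ(L/K) = 1184 / 14.70 = 80.55 m/d
q = K_eq · i = 80.55 × 0.0011 = 0.08861 m/d (same in every zone)
Zone A: v = q/n = 0.08861/0.13 = 0.6816 m/d → t_A = 491/0.6816 = 720.4 d
Zone B: v = q/n = 0.08861/0.05 = 1.772 m/d → t_B = 693/1.772 = 391.0 d
Total t = 720.4 + 391.0 = 1111 d

1110 days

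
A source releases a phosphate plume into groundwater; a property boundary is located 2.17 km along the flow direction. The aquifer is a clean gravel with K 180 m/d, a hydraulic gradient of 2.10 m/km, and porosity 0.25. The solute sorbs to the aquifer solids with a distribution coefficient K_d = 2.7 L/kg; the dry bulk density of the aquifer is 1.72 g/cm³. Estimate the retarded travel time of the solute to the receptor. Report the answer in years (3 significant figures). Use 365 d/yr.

q = Ki = 180 × 0.0021 = 0.3780 m/d
v_s = q/n_e = 0.3780/0.25 = 1.512 m/d
Retardation R = 1 + ρ_b·K_d/n = 1 + 1.72×2.7/0.25 = 19.58
Contaminant velocity v_c = v/R = 1.512/19.58 = 0.07724 m/d
L = 2.17 km = 2170 m
t = L/v_c = 2170/0.07724 = 28100 d
   = 28100/365 = 77.0 yr

77.0 years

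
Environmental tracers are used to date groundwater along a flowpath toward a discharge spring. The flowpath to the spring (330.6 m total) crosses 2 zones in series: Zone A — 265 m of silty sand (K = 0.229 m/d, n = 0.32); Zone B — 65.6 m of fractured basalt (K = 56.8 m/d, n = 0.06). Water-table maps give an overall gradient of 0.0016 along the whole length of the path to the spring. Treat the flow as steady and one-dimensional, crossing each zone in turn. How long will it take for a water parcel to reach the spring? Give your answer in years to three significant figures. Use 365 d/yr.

Steady 1-D flow in series ⇒ the Darcy flux q is identical in every zone and the zone head losses add (resistances L/K in series).
Σ(L/K) = 265/0.229 + 65.6/56.8 = 1157 + 1.155 = 1158 d
K_eq = L_total / Σ(L/K) = 330.6 / 1158 = 0.2854 m/d
q = K_eq · i = 0.2854 × 0.0016 = 4.566e-4 m/d (same in every zone)
Zone A: v = q/n = 4.566e-4/0.32 = 0.001427 m/d → t_A = 265/0.001427 = 185700 d
Zone B: v = q/n = 4.566e-4/0.06 = 0.007611 m/d → t_B = 65.6/0.007611 = 8619 d
Total t = 185700 + 8619 = 194300 d
   = 194300 / 365 = 532 yr

532 years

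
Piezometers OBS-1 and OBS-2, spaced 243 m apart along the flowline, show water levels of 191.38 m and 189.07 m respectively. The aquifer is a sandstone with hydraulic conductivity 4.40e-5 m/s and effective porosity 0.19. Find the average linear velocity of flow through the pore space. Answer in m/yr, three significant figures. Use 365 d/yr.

Hydraulic gradient i = (191.38 − 189.07) / 243 = 2.31 / 243 = 0.009506
K = 4.40e-5 m/s × 86400 s/d = 3.802 m/d
Specific discharge q = 3.802 × 0.009506 = 0.03614 m/d
v = Ki/n = 3.802·0.009506/0.19 = 0.1902 m/d
   = 0.1902 × 365 = 69.4 m/yr

69.4 m/yr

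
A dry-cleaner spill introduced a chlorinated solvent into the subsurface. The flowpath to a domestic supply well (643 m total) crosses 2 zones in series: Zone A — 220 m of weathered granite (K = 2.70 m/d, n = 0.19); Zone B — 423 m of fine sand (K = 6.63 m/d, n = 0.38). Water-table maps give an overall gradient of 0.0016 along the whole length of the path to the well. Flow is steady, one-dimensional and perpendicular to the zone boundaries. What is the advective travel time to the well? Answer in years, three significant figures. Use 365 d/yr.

78.4 years

Steady 1-D flow in series ⇒ the Darcy flux q is identical in every zone and the zone head losses add (resistances L/K in series).
Σ(L/K) = 220/2.70 + 423/6.63 = 81.48 + 63.80 = 145.3 d
K_eq = L_total / Σ(L/K) = 643 / 145.3 = 4.426 m/d
q = K_eq · i = 4.426 × 0.0016 = 0.007081 m/d (same in every zone)
Zone A: v = q/n = 0.007081/0.19 = 0.03727 m/d → t_A = 220/0.03727 = 5903 d
Zone B: v = q/n = 0.007081/0.38 = 0.01864 m/d → t_B = 423/0.01864 = 22700 d
Total t = 5903 + 22700 = 28600 d
   = 28600 / 365 = 78.4 yr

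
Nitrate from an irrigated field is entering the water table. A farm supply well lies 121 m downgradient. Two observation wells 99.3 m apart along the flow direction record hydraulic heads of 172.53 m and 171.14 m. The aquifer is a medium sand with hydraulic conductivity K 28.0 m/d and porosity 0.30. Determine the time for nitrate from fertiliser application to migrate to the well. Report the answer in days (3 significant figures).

Hydraulic gradient i = (172.53 − 171.14) / 99.3 = 1.39 / 99.3 = 0.01400
Darcy flux q = K·i = 28.0 × 0.01400 = 0.3919 m/d
Seepage velocity v = q / n = 0.3919 / 0.30 = 1.306 m/d
t = L / v = 121 / 1.306 = 92.62 d

92.6 days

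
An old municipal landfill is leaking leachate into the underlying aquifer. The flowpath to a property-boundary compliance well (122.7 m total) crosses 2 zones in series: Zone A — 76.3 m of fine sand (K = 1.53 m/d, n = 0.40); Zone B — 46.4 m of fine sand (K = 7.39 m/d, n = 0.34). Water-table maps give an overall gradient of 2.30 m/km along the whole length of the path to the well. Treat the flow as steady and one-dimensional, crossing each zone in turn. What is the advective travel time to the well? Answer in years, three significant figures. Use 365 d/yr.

For zones in series the flux q is common to all zones; the equivalent conductivity is the harmonic (thickness-weighted) mean, K_eq = L_total / Σ(L_j/K_j).
Σ(L/K) = 76.3/1.53 + 46.4/7.39 = 49.87 + 6.279 = 56.15 d
K_eq = L_total / Σ(L/K) = 122.7 / 56.15 = 2.185 m/d
q = K_eq · i = 2.185 × 0.0023 = 0.005026 m/d (same in every zone)
Zone A: v = q/n = 0.005026/0.40 = 0.01257 m/d → t_A = 76.3/0.01257 = 6072 d
Zone B: v = q/n = 0.005026/0.34 = 0.01478 m/d → t_B = 46.4/0.01478 = 3139 d
Total t = 6072 + 3139 = 9211 d
   = 9211 / 365 = 25.2 yr

25.2 years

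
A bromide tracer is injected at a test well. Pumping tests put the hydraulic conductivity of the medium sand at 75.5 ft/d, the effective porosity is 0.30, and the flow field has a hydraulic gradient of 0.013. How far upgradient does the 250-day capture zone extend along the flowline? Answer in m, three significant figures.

K = 75.5 ft/d × 0.3048 = 23.01 m/d
q = Ki = 23.01 × 0.013 = 0.2992 m/d
Seepage velocity v = q / n = 0.2992 / 0.30 = 0.9972 m/d
L = v × T = 0.9972 × 250 = 249.3 m

249 m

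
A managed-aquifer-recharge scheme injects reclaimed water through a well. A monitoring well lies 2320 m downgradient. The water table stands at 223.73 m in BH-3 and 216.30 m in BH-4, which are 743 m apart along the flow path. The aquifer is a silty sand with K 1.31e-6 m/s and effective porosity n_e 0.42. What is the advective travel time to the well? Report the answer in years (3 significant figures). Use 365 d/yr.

Hydraulic gradient i = (223.73 − 216.30) / 743 = 7.43 / 743 = 0.01000
K = 1.31e-6 m/s × 86400 s/d = 0.1132 m/d
q = Ki = 0.1132 × 0.01000 = 0.001132 m/d
Average linear velocity = 0.001132 / 0.42 = 0.002695 m/d
t = L / v = 2320 / 0.002695 = 860900 d
   = 860900 / 365 = 2360 yr

2360 years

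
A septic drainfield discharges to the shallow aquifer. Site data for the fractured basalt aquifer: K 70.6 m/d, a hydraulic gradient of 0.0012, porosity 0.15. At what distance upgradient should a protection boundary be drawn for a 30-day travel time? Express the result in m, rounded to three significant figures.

q = Ki = 70.6 × 0.0012 = 0.08472 m/d
v_s = q/n_e = 0.08472/0.15 = 0.5648 m/d
L = v × T = 0.5648 × 30 = 16.94 m

16.9 m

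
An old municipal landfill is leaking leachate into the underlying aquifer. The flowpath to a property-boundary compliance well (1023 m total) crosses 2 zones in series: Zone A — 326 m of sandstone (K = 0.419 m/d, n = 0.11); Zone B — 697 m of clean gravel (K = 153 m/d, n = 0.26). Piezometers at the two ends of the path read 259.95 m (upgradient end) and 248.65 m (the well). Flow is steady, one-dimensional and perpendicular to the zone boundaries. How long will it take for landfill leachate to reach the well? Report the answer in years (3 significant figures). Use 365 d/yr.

Total head drop ΔH = 259.95 − 248.65 = 11.30 m
Continuity: the same q passes through each zone, so ΔH = q·Σ(L_j/K_j) — the zones act as resistances in series.
Σ(L/K) = 326/0.419 + 697/153 = 778.0 + 4.556 = 782.6 d
q = ΔH / Σ(L/K) = 11.30 / 782.6 = 0.01444 m/d (same in every zone)
Zone A: v = q/n = 0.01444/0.11 = 0.1313 m/d → t_A = 326/0.1313 = 2484 d
Zone B: v = q/n = 0.01444/0.26 = 0.05553 m/d → t_B = 697/0.05553 = 12550 d
Total t = 2484 + 12550 = 15030 d
   = 15030 / 365 = 41.2 yr

41.2 years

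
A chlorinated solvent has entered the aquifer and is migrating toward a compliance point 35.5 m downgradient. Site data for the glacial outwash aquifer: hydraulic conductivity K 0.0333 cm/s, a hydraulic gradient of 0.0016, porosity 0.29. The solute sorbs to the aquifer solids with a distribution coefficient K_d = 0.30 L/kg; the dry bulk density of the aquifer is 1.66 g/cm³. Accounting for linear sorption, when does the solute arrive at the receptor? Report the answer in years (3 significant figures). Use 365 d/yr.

K = 0.0333 cm/s × 864 = 28.77 m/d
q = Ki = 28.77 × 0.0016 = 0.04603 m/d
v = Ki/n = 28.77·0.0016/0.29 = 0.1587 m/d
Retardation R = 1 + ρ_b·K_d/n = 1 + 1.66×0.30/0.29 = 2.717
Contaminant velocity v_c = v/R = 0.1587/2.717 = 0.05842 m/d
t = L/v_c = 35.5/0.05842 = 607.7 d
   = 607.7/365 = 1.66 yr

1.66 years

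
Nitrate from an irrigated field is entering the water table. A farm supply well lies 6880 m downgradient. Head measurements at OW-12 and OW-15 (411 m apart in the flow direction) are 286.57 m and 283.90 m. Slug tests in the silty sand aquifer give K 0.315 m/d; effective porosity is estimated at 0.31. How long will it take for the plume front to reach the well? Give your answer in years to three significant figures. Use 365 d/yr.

Hydraulic gradient i = (286.57 − 283.90) / 411 = 2.67 / 411 = 0.006496
Specific discharge q = 0.315 × 0.006496 = 0.002046 m/d
v_s = q/n_e = 0.002046/0.31 = 0.006601 m/d
t = L / v = 6880 / 0.006601 = 1.042e6 d
   = 1.042e6 / 365 = 2860 yr

2860 years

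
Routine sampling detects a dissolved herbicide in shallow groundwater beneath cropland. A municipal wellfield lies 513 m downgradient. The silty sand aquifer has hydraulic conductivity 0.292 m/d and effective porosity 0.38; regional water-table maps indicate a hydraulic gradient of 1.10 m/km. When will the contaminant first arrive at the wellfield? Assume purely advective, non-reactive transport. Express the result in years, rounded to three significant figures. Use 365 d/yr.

Specific discharge q = 0.292 × 0.0011 = 3.212e-4 m/d
v = Ki/n = 0.292·0.0011/0.38 = 8.453e-4 m/d
t = L / v = 513 / 8.453e-4 = 606900 d
   = 606900 / 365 = 1660 yr

1660 years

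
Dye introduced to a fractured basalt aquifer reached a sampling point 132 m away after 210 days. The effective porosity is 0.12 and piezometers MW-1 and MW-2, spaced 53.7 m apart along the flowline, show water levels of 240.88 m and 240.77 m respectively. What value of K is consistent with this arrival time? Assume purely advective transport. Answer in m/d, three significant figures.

Hydraulic gradient i = (240.88 − 240.77) / 53.7 = 0.11 / 53.7 = 0.002048
v = L / t = 132 / 210 = 0.6286 m/d
K = v · n / i = 0.6286 × 0.12 / 0.002048 = 36.8 m/d

36.8 m/d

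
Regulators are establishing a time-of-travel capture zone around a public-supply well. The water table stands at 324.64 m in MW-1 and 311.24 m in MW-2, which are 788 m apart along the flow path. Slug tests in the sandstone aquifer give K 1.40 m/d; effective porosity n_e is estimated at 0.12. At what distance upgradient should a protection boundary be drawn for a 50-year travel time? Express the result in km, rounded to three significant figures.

3.62 km

Hydraulic gradient i = (324.64 − 311.24) / 788 = 13.40 / 788 = 0.01701
q = Ki = 1.40 × 0.01701 = 0.02381 m/d
Average linear velocity = 0.02381 / 0.12 = 0.1984 m/d
T = 50 yr × 365 = 18250 d
L = v × T = 0.1984 × 18250 = 3621 m
   = 3.62 km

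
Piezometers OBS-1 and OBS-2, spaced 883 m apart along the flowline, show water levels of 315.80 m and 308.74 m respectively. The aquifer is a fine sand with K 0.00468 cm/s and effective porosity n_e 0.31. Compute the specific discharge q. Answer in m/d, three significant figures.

Hydraulic gradient i = (315.80 − 308.74) / 883 = 7.06 / 883 = 0.007995
K = 0.00468 cm/s × 864 = 4.044 m/d
Darcy flux q = K·i = 4.044 × 0.007995 = 0.03233 m/d

0.0323 m/d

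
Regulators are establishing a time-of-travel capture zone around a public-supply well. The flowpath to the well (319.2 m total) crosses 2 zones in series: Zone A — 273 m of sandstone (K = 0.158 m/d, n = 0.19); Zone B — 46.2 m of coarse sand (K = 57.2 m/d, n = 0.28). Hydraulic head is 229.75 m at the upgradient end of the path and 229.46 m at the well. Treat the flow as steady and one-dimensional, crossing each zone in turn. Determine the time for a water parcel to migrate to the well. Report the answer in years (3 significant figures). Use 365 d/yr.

1060 years

Total head drop ΔH = 229.75 − 229.46 = 0.29 m
Continuity: the same q passes through each zone, so ΔH = q·Σ(L_j/K_j) — the zones act as resistances in series.
Σ(L/K) = 273/0.158 + 46.2/57.2 = 1728 + 0.8077 = 1729 d
q = ΔH / Σ(L/K) = 0.29 / 1729 = 1.678e-4 m/d (same in every zone)
Zone A: v = q/n = 1.678e-4/0.19 = 8.829e-4 m/d → t_A = 273/8.829e-4 = 309200 d
Zone B: v = q/n = 1.678e-4/0.28 = 5.991e-4 m/d → t_B = 46.2/5.991e-4 = 77110 d
Total t = 309200 + 77110 = 386300 d
   = 386300 / 365 = 1060 yr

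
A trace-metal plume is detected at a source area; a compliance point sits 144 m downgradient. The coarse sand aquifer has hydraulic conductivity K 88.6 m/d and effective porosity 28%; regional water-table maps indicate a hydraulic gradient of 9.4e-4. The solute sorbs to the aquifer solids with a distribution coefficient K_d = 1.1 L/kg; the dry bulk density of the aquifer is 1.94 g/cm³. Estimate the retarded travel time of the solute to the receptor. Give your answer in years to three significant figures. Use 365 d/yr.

Darcy flux q = K·i = 88.6 × 9.4e-4 = 0.08328 m/d
v = Ki/n = 88.6·9.4e-4/0.28 = 0.2974 m/d
Retardation R = 1 + ρ_b·K_d/n = 1 + 1.94×1.1/0.28 = 8.621
Contaminant velocity v_c = v/R = 0.2974/8.621 = 0.03450 m/d
t = L/v_c = 144/0.03450 = 4174 d
   = 4174/365 = 11.4 yr

11.4 years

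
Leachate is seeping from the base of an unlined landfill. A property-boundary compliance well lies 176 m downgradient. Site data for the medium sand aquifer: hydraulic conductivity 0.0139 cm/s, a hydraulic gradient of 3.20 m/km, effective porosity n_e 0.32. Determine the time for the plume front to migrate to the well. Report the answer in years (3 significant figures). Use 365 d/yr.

K = 0.0139 cm/s × 864 = 12.01 m/d
q = Ki = 12.01 × 0.0032 = 0.03843 m/d
Average linear velocity = 0.03843 / 0.32 = 0.1201 m/d
t = L / v = 176 / 0.1201 = 1465 d
   = 1465 / 365 = 4.02 yr

4.02 years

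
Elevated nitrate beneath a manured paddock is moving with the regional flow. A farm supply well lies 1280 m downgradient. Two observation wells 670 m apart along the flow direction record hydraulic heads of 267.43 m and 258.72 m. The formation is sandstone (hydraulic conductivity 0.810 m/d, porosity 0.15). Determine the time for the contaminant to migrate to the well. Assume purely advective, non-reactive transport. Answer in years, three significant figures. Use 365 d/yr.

50.0 years

Hydraulic gradient i = (267.43 − 258.72) / 670 = 8.71 / 670 = 0.01300
Specific discharge q = 0.810 × 0.01300 = 0.01053 m/d
v_s = q/n_e = 0.01053/0.15 = 0.07020 m/d
t = L / v = 1280 / 0.07020 = 18230 d
   = 18230 / 365 = 50.0 yr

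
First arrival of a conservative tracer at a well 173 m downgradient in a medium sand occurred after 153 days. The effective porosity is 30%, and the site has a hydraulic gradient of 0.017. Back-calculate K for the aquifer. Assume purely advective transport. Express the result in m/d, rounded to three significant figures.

20.0 m/d

v = L / t = 173 / 153 = 1.131 m/d
K = v · n / i = 1.131 × 0.30 / 0.017 = 20.0 m/d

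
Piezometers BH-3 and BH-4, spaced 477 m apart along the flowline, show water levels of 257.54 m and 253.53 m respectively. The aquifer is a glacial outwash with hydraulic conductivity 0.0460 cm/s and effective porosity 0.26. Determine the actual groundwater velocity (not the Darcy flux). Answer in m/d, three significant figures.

Hydraulic gradient i = (257.54 − 253.53) / 477 = 4.01 / 477 = 0.008407
K = 0.0460 cm/s × 864 = 39.74 m/d
Specific discharge q = 39.74 × 0.008407 = 0.3341 m/d
Average linear velocity = 0.3341 / 0.26 = 1.285 m/d

1.29 m/d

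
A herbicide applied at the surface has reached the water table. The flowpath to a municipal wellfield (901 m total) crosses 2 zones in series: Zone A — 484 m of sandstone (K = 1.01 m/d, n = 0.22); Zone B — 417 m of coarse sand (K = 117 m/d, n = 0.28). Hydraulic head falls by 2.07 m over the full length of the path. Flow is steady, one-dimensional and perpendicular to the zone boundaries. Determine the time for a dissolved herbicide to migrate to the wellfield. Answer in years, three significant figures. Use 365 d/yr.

143 years

Continuity: the same q passes through each zone, so ΔH = q·Σ(L_j/K_j) — the zones act as resistances in series.
Σ(L/K) = 484/1.01 + 417/117 = 479.2 + 3.564 = 482.8 d
q = ΔH / Σ(L/K) = 2.07 / 482.8 = 0.004288 m/d (same in every zone)
Zone A: v = q/n = 0.004288/0.22 = 0.01949 m/d → t_A = 484/0.01949 = 24830 d
Zone B: v = q/n = 0.004288/0.28 = 0.01531 m/d → t_B = 417/0.01531 = 27230 d
Total t = 24830 + 27230 = 52060 d
   = 52060 / 365 = 143 yr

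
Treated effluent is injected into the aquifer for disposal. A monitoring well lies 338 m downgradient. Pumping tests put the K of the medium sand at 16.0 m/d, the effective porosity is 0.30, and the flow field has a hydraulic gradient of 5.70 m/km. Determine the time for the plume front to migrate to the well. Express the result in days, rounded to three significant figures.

1110 days

q = Ki = 16.0 × 0.0057 = 0.09120 m/d
v_s = q/n_e = 0.09120/0.30 = 0.3040 m/d
t = L / v = 338 / 0.3040 = 1112 d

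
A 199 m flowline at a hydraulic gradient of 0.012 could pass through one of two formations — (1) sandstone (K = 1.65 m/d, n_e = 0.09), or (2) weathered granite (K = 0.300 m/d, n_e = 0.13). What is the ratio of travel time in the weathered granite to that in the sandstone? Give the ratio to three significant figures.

7.94

Unit 1 (sandstone): v = 1.65×0.012/0.09 = 0.2200 m/d, t = 199/0.2200 = 904.5 d
Unit 2 (weathered granite): v = 0.300×0.012/0.13 = 0.02769 m/d, t = 199/0.02769 = 7186 d
t(weathered granite) / t(sandstone) = 7186/904.5 = 7.94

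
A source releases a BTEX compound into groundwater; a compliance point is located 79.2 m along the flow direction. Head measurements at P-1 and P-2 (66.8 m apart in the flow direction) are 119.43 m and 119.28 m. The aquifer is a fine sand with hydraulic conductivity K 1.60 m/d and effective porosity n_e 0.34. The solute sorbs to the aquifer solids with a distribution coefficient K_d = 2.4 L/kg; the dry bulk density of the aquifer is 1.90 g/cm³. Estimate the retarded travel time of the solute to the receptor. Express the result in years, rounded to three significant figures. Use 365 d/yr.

296 years

Hydraulic gradient i = (119.43 − 119.28) / 66.8 = 0.15 / 66.8 = 0.002246
Specific discharge q = 1.60 × 0.002246 = 0.003593 m/d
Seepage velocity v = q / n = 0.003593 / 0.34 = 0.01057 m/d
Retardation R = 1 + ρ_b·K_d/n = 1 + 1.90×2.4/0.34 = 14.41
Contaminant velocity v_c = v/R = 0.01057/14.41 = 7.332e-4 m/d
t = L/v_c = 79.2/7.332e-4 = 108000 d
   = 108000/365 = 296 yr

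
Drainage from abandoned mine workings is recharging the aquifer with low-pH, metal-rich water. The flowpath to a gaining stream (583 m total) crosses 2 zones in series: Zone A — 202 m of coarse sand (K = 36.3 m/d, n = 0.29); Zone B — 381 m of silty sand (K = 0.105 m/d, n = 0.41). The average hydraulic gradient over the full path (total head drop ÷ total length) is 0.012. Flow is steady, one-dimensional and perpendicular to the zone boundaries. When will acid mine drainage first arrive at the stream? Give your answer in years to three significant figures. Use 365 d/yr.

306 years

Continuity: the same q passes through each zone, so ΔH = q·Σ(L_j/K_j) — the zones act as resistances in series.
Σ(L/K) = 202/36.3 + 381/0.105 = 5.565 + 3629 = 3634 d
K_eq = L_total / Σ(L/K) = 583 / 3634 = 0.1604 m/d
q = K_eq · i = 0.1604 × 0.012 = 0.001925 m/d (same in every zone)
Zone A: v = q/n = 0.001925/0.29 = 0.006638 m/d → t_A = 202/0.006638 = 30430 d
Zone B: v = q/n = 0.001925/0.41 = 0.004695 m/d → t_B = 381/0.004695 = 81140 d
Total t = 30430 + 81140 = 111600 d
   = 111600 / 365 = 306 yr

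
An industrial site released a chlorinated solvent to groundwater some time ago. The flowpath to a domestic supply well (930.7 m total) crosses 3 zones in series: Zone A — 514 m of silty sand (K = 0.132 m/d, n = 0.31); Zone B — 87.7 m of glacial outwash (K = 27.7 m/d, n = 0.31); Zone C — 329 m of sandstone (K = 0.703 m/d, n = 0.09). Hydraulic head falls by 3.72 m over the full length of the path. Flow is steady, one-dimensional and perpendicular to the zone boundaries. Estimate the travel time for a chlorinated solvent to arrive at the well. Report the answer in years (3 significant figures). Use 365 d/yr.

Continuity: the same q passes through each zone, so ΔH = q·Σ(L_j/K_j) — the zones act as resistances in series.
Σ(L/K) = 514/0.132 + 87.7/27.7 + 329/0.703 = 3894 + 3.166 + 468.0 = 4365 d
q = ΔH / Σ(L/K) = 3.72 / 4365 = 8.522e-4 m/d (same in every zone)
Zone A: v = q/n = 8.522e-4/0.31 = 0.002749 m/d → t_A = 514/0.002749 = 187000 d
Zone B: v = q/n = 8.522e-4/0.31 = 0.002749 m/d → t_B = 87.7/0.002749 = 31900 d
Zone C: v = q/n = 8.522e-4/0.09 = 0.009469 m/d → t_C = 329/0.009469 = 34740 d
Total t = 187000 + 31900 + 34740 = 253600 d
   = 253600 / 365 = 695 yr

695 years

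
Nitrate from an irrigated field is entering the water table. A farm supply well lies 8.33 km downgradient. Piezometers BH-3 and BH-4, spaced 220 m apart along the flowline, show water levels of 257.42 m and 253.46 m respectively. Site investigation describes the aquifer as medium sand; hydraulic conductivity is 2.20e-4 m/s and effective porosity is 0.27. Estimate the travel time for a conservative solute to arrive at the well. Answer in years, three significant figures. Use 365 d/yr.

18.0 years

Hydraulic gradient i = (257.42 − 253.46) / 220 = 3.96 / 220 = 0.01800
K = 2.20e-4 m/s × 86400 s/d = 19.01 m/d
Darcy flux q = K·i = 19.01 × 0.01800 = 0.3421 m/d
v = Ki/n = 19.01·0.01800/0.27 = 1.267 m/d
L = 8.33 km = 8330 m
t = L / v = 8330 / 1.267 = 6574 d
   = 6574 / 365 = 18.0 yr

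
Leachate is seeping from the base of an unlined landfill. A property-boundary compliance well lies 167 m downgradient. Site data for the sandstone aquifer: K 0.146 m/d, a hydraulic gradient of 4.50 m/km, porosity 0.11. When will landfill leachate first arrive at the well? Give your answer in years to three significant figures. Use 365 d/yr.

76.6 years

Specific discharge q = 0.146 × 0.0045 = 6.570e-4 m/d
v = Ki/n = 0.146·0.0045/0.11 = 0.005973 m/d
t = L / v = 167 / 0.005973 = 27960 d
   = 27960 / 365 = 76.6 yr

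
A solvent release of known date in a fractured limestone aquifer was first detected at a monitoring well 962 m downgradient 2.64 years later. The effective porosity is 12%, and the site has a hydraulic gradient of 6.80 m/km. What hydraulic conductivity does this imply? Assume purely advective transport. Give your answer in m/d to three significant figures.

17.6 m/d

t = 2.64 years = 963.6 d
v = L / t = 962 / 963.6 = 0.9983 m/d
K = v · n / i = 0.9983 × 0.12 / 0.0068 = 17.6 m/d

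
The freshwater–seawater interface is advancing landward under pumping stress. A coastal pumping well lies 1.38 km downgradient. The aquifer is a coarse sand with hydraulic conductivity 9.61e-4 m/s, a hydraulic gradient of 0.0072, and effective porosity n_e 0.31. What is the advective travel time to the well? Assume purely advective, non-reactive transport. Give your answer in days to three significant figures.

K = 9.61e-4 m/s × 86400 s/d = 83.03 m/d
Darcy flux q = K·i = 83.03 × 0.0072 = 0.5978 m/d
v_s = q/n_e = 0.5978/0.31 = 1.928 m/d
L = 1.38 km = 1380 m
t = L / v = 1380 / 1.928 = 715.6 d

716 days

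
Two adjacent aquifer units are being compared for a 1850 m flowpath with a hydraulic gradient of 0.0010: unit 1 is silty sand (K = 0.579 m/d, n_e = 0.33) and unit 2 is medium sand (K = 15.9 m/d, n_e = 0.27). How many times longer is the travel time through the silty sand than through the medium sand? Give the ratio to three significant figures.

Unit 1 (silty sand): v = 0.579×0.0010/0.33 = 0.001755 m/d, t = 1850/0.001755 = 1.054e6 d
Unit 2 (medium sand): v = 15.9×0.0010/0.27 = 0.05889 m/d, t = 1850/0.05889 = 31420 d
t(silty sand) / t(medium sand) = 1.054e6/31420 = 33.6

33.6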